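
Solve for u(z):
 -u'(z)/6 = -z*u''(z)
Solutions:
 u(z) = C1 + C2*z^(7/6)


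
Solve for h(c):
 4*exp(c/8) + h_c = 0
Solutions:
 h(c) = C1 - 32*exp(c/8)


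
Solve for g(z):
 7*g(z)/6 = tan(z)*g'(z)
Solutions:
 g(z) = C1*sin(z)^(7/6)


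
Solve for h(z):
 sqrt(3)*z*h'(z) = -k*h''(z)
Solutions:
 h(z) = C1 + C2*sqrt(k)*erf(sqrt(2)*3^(1/4)*z*sqrt(1/k)/2)


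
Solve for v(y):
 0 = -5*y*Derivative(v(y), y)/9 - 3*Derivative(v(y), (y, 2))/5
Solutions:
 v(y) = C1 + C2*erf(5*sqrt(6)*y/18)


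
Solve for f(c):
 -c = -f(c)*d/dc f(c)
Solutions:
 f(c) = -sqrt(C1 + c^2)
 f(c) = sqrt(C1 + c^2)


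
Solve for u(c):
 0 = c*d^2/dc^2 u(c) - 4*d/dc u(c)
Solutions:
 u(c) = C1 + C2*c^5


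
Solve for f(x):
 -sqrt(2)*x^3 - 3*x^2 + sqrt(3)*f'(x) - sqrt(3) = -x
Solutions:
 f(x) = C1 + sqrt(6)*x^4/12 + sqrt(3)*x^3/3 - sqrt(3)*x^2/6 + x


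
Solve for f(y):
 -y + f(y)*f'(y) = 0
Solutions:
 f(y) = -sqrt(C1 + y^2)
 f(y) = sqrt(C1 + y^2)


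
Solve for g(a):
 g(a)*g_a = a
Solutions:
 g(a) = -sqrt(C1 + a^2)
 g(a) = sqrt(C1 + a^2)


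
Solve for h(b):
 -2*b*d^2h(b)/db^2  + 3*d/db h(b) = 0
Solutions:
 h(b) = C1 + C2*b^(5/2)


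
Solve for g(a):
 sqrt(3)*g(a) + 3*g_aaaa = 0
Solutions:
 g(a) = (C1*sin(sqrt(2)*3^(7/8)*a/6) + C2*cos(sqrt(2)*3^(7/8)*a/6))*exp(-sqrt(2)*3^(7/8)*a/6) + (C3*sin(sqrt(2)*3^(7/8)*a/6) + C4*cos(sqrt(2)*3^(7/8)*a/6))*exp(sqrt(2)*3^(7/8)*a/6)


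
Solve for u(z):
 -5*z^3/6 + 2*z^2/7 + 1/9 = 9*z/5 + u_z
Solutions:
 u(z) = C1 - 5*z^4/24 + 2*z^3/21 - 9*z^2/10 + z/9


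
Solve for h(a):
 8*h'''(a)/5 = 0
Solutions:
 h(a) = C1 + C2*a + C3*a^2


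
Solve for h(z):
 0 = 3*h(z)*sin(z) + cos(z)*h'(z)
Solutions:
 h(z) = C1*cos(z)^3


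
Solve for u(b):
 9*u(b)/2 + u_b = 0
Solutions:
 u(b) = C1*exp(-9*b/2)


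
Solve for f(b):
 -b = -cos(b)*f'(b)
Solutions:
 f(b) = C1 + Integral(b/cos(b), b)


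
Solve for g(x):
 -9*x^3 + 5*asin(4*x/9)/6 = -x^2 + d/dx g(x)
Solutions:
 g(x) = C1 - 9*x^4/4 + x^3/3 + 5*x*asin(4*x/9)/6 + 5*sqrt(81 - 16*x^2)/24


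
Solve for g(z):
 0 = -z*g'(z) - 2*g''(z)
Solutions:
 g(z) = C1 + C2*erf(z/2)


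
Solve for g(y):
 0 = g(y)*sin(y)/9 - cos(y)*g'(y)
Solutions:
 g(y) = C1/cos(y)^(1/9)


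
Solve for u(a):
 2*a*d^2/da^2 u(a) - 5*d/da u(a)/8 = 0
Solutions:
 u(a) = C1 + C2*a^(21/16)


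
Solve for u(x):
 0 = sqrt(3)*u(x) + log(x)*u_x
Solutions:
 u(x) = C1*exp(-sqrt(3)*li(x))


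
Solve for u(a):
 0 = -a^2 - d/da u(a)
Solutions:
 u(a) = C1 - a^3/3


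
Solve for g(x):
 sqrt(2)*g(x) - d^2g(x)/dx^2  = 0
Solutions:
 g(x) = C1*exp(-2^(1/4)*x) + C2*exp(2^(1/4)*x)


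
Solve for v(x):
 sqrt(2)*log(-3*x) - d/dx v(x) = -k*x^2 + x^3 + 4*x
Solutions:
 v(x) = C1 + k*x^3/3 - x^4/4 - 2*x^2 + sqrt(2)*x*log(-x) + sqrt(2)*x*(-1 + log(3))


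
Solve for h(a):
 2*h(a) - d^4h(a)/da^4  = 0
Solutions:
 h(a) = C1*exp(-2^(1/4)*a) + C2*exp(2^(1/4)*a) + C3*sin(2^(1/4)*a) + C4*cos(2^(1/4)*a)


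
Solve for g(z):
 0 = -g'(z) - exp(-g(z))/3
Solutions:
 g(z) = log(C1 - z/3)


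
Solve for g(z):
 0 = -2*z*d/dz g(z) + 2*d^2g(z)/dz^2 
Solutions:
 g(z) = C1 + C2*erfi(sqrt(2)*z/2)


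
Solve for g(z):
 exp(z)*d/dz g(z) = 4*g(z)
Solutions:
 g(z) = C1*exp(-4*exp(-z))


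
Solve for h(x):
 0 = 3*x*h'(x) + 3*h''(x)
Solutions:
 h(x) = C1 + C2*erf(sqrt(2)*x/2)


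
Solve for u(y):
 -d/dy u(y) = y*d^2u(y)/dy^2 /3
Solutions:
 u(y) = C1 + C2/y^2


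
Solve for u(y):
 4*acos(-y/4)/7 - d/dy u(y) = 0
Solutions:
 u(y) = C1 + 4*y*acos(-y/4)/7 + 4*sqrt(16 - y^2)/7


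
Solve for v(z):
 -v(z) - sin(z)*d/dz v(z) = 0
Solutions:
 v(z) = C1*sqrt(cos(z) + 1)/sqrt(cos(z) - 1)


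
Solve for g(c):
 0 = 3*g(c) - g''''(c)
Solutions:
 g(c) = C1*exp(-3^(1/4)*c) + C2*exp(3^(1/4)*c) + C3*sin(3^(1/4)*c) + C4*cos(3^(1/4)*c)


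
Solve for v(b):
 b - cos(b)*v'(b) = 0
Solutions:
 v(b) = C1 + Integral(b/cos(b), b)


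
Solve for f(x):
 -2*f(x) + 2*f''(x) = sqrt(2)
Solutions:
 f(x) = C1*exp(-x) + C2*exp(x) - sqrt(2)/2


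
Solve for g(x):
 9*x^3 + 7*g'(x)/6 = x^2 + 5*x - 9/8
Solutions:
 g(x) = C1 - 27*x^4/14 + 2*x^3/7 + 15*x^2/7 - 27*x/28


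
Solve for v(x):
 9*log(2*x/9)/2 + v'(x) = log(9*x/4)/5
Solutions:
 v(x) = C1 - 43*x*log(x)/10 - 49*x*log(2)/10 + 43*x/10 + 47*x*log(3)/5


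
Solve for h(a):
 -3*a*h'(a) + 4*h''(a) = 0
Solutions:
 h(a) = C1 + C2*erfi(sqrt(6)*a/4)


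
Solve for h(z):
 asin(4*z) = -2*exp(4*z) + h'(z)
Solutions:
 h(z) = C1 + z*asin(4*z) + sqrt(1 - 16*z^2)/4 + exp(4*z)/2


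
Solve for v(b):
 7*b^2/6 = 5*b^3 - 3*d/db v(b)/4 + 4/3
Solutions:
 v(b) = C1 + 5*b^4/3 - 14*b^3/27 + 16*b/9


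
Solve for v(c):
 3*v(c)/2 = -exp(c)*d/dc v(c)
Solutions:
 v(c) = C1*exp(3*exp(-c)/2)


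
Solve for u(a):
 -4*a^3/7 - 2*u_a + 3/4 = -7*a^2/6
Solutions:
 u(a) = C1 - a^4/14 + 7*a^3/36 + 3*a/8


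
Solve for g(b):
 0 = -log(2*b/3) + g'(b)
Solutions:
 g(b) = C1 + b*log(b) - b + b*log(2/3)


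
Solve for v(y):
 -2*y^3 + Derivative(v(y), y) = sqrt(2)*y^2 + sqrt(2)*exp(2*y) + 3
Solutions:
 v(y) = C1 + y^4/2 + sqrt(2)*y^3/3 + 3*y + sqrt(2)*exp(2*y)/2


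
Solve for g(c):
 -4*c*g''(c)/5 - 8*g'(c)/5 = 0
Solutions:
 g(c) = C1 + C2/c


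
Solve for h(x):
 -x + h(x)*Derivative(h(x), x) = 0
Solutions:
 h(x) = -sqrt(C1 + x^2)
 h(x) = sqrt(C1 + x^2)


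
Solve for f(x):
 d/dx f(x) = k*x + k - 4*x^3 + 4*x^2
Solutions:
 f(x) = C1 + k*x^2/2 + k*x - x^4 + 4*x^3/3


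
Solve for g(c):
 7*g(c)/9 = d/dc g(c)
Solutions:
 g(c) = C1*exp(7*c/9)


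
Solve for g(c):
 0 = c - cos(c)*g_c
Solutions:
 g(c) = C1 + Integral(c/cos(c), c)


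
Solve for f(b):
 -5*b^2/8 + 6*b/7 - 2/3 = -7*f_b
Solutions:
 f(b) = C1 + 5*b^3/168 - 3*b^2/49 + 2*b/21


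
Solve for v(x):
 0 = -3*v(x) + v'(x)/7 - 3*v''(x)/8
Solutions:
 v(x) = (C1*sin(2*sqrt(878)*x/21) + C2*cos(2*sqrt(878)*x/21))*exp(4*x/21)


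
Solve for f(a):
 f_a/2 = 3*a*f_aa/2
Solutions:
 f(a) = C1 + C2*a^(4/3)


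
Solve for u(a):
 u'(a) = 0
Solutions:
 u(a) = C1


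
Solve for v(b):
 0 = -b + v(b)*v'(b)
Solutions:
 v(b) = -sqrt(C1 + b^2)
 v(b) = sqrt(C1 + b^2)


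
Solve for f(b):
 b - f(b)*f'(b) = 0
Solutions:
 f(b) = -sqrt(C1 + b^2)
 f(b) = sqrt(C1 + b^2)


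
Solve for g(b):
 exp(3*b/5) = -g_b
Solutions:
 g(b) = C1 - 5*exp(3*b/5)/3


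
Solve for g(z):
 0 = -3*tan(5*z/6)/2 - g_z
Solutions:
 g(z) = C1 + 9*log(cos(5*z/6))/5


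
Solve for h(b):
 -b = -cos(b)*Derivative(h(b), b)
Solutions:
 h(b) = C1 + Integral(b/cos(b), b)


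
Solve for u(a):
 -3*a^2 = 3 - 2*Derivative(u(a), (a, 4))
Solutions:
 u(a) = C1 + C2*a + C3*a^2 + C4*a^3 + a^6/240 + a^4/16


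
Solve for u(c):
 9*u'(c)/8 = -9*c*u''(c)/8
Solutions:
 u(c) = C1 + C2*log(c)


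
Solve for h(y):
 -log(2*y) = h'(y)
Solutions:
 h(y) = C1 - y*log(y) - y*log(2) + y


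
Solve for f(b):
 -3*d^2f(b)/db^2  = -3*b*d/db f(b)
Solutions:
 f(b) = C1 + C2*erfi(sqrt(2)*b/2)


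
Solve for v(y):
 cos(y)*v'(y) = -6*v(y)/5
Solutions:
 v(y) = C1*(sin(y) - 1)^(3/5)/(sin(y) + 1)^(3/5)


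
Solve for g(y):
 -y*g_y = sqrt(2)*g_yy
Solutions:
 g(y) = C1 + C2*erf(2^(1/4)*y/2)


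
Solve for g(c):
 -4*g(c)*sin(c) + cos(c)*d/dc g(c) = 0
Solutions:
 g(c) = C1/cos(c)^4


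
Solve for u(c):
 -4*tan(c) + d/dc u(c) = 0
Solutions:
 u(c) = C1 - 4*log(cos(c))


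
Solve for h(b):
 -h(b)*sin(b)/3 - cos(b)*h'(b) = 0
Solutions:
 h(b) = C1*cos(b)^(1/3)


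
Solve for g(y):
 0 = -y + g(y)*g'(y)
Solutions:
 g(y) = -sqrt(C1 + y^2)
 g(y) = sqrt(C1 + y^2)


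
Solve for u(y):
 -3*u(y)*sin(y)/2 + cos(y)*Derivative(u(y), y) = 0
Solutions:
 u(y) = C1/cos(y)^(3/2)


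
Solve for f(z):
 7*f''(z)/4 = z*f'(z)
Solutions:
 f(z) = C1 + C2*erfi(sqrt(14)*z/7)


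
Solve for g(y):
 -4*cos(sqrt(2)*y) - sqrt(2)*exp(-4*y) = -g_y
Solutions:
 g(y) = C1 + 2*sqrt(2)*sin(sqrt(2)*y) - sqrt(2)*exp(-4*y)/4


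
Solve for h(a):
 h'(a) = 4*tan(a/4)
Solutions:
 h(a) = C1 - 16*log(cos(a/4))


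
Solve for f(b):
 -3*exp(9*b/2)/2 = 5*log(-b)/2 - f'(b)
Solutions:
 f(b) = C1 + 5*b*log(-b)/2 - 5*b/2 + exp(9*b/2)/3


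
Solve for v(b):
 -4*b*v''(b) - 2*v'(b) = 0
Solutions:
 v(b) = C1 + C2*sqrt(b)


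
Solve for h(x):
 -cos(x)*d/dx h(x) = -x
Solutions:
 h(x) = C1 + Integral(x/cos(x), x)


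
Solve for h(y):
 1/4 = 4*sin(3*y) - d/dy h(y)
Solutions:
 h(y) = C1 - y/4 - 4*cos(3*y)/3


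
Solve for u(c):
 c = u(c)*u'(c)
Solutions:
 u(c) = -sqrt(C1 + c^2)
 u(c) = sqrt(C1 + c^2)


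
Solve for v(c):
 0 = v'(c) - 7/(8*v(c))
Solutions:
 v(c) = -sqrt(C1 + 7*c)/2
 v(c) = sqrt(C1 + 7*c)/2


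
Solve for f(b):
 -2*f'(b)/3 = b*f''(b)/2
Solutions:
 f(b) = C1 + C2/b^(1/3)


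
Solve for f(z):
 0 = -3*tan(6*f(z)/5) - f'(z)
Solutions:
 f(z) = -5*asin(C1*exp(-18*z/5))/6 + 5*pi/6
 f(z) = 5*asin(C1*exp(-18*z/5))/6


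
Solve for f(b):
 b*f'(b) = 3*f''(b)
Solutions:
 f(b) = C1 + C2*erfi(sqrt(6)*b/6)


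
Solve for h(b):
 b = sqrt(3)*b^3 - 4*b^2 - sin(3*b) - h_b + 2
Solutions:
 h(b) = C1 + sqrt(3)*b^4/4 - 4*b^3/3 - b^2/2 + 2*b + cos(3*b)/3


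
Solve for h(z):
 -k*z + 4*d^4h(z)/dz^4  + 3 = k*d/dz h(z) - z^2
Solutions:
 h(z) = C1 + C2*exp(2^(1/3)*k^(1/3)*z/2) + C3*exp(2^(1/3)*k^(1/3)*z*(-1 + sqrt(3)*I)/4) + C4*exp(-2^(1/3)*k^(1/3)*z*(1 + sqrt(3)*I)/4) - z^2/2 + z^3/(3*k) + 3*z/k


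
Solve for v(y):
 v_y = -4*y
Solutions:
 v(y) = C1 - 2*y^2


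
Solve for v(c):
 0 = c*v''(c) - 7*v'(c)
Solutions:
 v(c) = C1 + C2*c^8


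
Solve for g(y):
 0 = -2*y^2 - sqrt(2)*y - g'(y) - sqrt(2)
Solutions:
 g(y) = C1 - 2*y^3/3 - sqrt(2)*y^2/2 - sqrt(2)*y


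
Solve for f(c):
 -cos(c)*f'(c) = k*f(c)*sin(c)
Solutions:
 f(c) = C1*exp(k*log(cos(c)))


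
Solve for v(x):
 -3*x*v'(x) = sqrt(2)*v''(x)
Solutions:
 v(x) = C1 + C2*erf(2^(1/4)*sqrt(3)*x/2)


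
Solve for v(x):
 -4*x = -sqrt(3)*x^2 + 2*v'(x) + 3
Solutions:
 v(x) = C1 + sqrt(3)*x^3/6 - x^2 - 3*x/2


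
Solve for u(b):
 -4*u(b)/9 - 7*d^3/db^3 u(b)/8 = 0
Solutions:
 u(b) = C3*exp(b*(-147^(1/3)*2^(2/3) + 3*14^(2/3)*3^(1/3))/42)*sin(14^(2/3)*3^(5/6)*b/21) + C4*exp(b*(-147^(1/3)*2^(2/3) + 3*14^(2/3)*3^(1/3))/42)*cos(14^(2/3)*3^(5/6)*b/21) + C5*exp(-b*(147^(1/3)*2^(2/3) + 3*14^(2/3)*3^(1/3))/42) + (C1*sin(14^(2/3)*3^(5/6)*b/21) + C2*cos(14^(2/3)*3^(5/6)*b/21))*exp(147^(1/3)*2^(2/3)*b/21)


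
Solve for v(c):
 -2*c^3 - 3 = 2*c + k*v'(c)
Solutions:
 v(c) = C1 - c^4/(2*k) - c^2/k - 3*c/k


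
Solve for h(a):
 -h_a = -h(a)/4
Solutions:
 h(a) = C1*exp(a/4)


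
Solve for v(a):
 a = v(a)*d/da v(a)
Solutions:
 v(a) = -sqrt(C1 + a^2)
 v(a) = sqrt(C1 + a^2)


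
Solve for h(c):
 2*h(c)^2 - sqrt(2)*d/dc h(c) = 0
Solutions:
 h(c) = -1/(C1 + sqrt(2)*c)


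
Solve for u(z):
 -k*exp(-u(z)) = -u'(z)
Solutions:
 u(z) = log(C1 + k*z)


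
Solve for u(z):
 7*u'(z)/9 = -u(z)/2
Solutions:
 u(z) = C1*exp(-9*z/14)


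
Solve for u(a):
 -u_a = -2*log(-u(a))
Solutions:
 -li(-u(a)) = C1 + 2*a


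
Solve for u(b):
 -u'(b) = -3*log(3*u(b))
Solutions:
 -Integral(1/(log(_y) + log(3)), (_y, u(b)))/3 = C1 - b


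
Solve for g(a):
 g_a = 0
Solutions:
 g(a) = C1


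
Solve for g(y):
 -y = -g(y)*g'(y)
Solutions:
 g(y) = -sqrt(C1 + y^2)
 g(y) = sqrt(C1 + y^2)


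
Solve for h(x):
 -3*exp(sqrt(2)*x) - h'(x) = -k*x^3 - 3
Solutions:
 h(x) = C1 + k*x^4/4 + 3*x - 3*sqrt(2)*exp(sqrt(2)*x)/2


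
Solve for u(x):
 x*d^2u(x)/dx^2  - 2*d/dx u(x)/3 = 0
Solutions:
 u(x) = C1 + C2*x^(5/3)


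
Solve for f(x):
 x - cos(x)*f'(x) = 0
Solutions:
 f(x) = C1 + Integral(x/cos(x), x)


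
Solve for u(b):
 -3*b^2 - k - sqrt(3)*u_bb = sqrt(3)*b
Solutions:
 u(b) = C1 + C2*b - sqrt(3)*b^4/12 - b^3/6 - sqrt(3)*b^2*k/6


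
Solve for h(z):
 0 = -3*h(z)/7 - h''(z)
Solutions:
 h(z) = C1*sin(sqrt(21)*z/7) + C2*cos(sqrt(21)*z/7)


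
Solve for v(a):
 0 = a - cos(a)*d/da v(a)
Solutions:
 v(a) = C1 + Integral(a/cos(a), a)


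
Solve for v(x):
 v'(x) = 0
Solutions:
 v(x) = C1


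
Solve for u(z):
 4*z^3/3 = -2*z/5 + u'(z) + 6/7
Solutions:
 u(z) = C1 + z^4/3 + z^2/5 - 6*z/7


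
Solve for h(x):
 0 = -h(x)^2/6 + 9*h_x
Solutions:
 h(x) = -54/(C1 + x)


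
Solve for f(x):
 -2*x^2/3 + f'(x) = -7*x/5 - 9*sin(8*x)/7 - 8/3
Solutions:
 f(x) = C1 + 2*x^3/9 - 7*x^2/10 - 8*x/3 + 9*cos(8*x)/56


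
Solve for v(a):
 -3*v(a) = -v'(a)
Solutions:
 v(a) = C1*exp(3*a)


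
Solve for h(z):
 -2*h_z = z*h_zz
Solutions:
 h(z) = C1 + C2/z


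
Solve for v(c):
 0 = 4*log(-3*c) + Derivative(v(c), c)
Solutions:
 v(c) = C1 - 4*c*log(-c) + 4*c*(1 - log(3))


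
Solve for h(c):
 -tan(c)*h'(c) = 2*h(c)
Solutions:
 h(c) = C1/sin(c)^2


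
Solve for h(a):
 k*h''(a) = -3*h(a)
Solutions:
 h(a) = C1*exp(-sqrt(3)*a*sqrt(-1/k)) + C2*exp(sqrt(3)*a*sqrt(-1/k))


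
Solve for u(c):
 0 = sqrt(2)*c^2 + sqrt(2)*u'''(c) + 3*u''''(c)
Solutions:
 u(c) = C1 + C2*c + C3*c^2 + C4*exp(-sqrt(2)*c/3) - c^5/60 + sqrt(2)*c^4/8 - 3*c^3/2


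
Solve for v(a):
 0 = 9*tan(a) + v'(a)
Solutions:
 v(a) = C1 + 9*log(cos(a))


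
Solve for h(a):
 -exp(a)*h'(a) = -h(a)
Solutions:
 h(a) = C1*exp(-exp(-a))


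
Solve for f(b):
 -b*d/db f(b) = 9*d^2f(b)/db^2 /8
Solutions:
 f(b) = C1 + C2*erf(2*b/3)


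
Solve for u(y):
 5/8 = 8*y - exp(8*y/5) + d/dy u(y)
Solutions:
 u(y) = C1 - 4*y^2 + 5*y/8 + 5*exp(8*y/5)/8


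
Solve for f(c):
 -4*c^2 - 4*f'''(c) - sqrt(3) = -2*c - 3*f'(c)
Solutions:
 f(c) = C1 + C2*exp(-sqrt(3)*c/2) + C3*exp(sqrt(3)*c/2) + 4*c^3/9 - c^2/3 + sqrt(3)*c/3 + 32*c/9


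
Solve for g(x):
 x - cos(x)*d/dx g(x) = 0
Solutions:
 g(x) = C1 + Integral(x/cos(x), x)


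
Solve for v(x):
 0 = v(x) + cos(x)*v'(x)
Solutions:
 v(x) = C1*sqrt(sin(x) - 1)/sqrt(sin(x) + 1)


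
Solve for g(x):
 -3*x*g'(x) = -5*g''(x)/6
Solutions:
 g(x) = C1 + C2*erfi(3*sqrt(5)*x/5)


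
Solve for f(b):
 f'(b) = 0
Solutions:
 f(b) = C1


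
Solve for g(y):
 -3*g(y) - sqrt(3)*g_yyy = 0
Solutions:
 g(y) = C3*exp(-3^(1/6)*y) + (C1*sin(3^(2/3)*y/2) + C2*cos(3^(2/3)*y/2))*exp(3^(1/6)*y/2)


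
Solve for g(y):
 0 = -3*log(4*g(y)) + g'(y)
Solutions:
 -Integral(1/(log(_y) + 2*log(2)), (_y, g(y)))/3 = C1 - y


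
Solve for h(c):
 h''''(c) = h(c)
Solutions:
 h(c) = C1*exp(-c) + C2*exp(c) + C3*sin(c) + C4*cos(c)


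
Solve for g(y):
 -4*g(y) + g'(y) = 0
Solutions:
 g(y) = C1*exp(4*y)


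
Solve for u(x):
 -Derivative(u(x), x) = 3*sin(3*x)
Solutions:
 u(x) = C1 + cos(3*x)


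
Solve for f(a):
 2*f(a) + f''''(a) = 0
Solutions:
 f(a) = (C1*sin(2^(3/4)*a/2) + C2*cos(2^(3/4)*a/2))*exp(-2^(3/4)*a/2) + (C3*sin(2^(3/4)*a/2) + C4*cos(2^(3/4)*a/2))*exp(2^(3/4)*a/2)


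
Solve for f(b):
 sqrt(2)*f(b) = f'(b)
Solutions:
 f(b) = C1*exp(sqrt(2)*b)


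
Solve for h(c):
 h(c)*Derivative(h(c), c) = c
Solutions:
 h(c) = -sqrt(C1 + c^2)
 h(c) = sqrt(C1 + c^2)


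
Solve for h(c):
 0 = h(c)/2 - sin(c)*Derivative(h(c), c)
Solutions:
 h(c) = C1*(cos(c) - 1)^(1/4)/(cos(c) + 1)^(1/4)


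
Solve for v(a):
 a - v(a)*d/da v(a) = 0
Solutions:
 v(a) = -sqrt(C1 + a^2)
 v(a) = sqrt(C1 + a^2)


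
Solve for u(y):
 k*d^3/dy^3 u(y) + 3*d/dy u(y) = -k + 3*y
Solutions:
 u(y) = C1 + C2*exp(-sqrt(3)*y*sqrt(-1/k)) + C3*exp(sqrt(3)*y*sqrt(-1/k)) - k*y/3 + y^2/2


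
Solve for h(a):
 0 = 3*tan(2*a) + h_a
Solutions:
 h(a) = C1 + 3*log(cos(2*a))/2


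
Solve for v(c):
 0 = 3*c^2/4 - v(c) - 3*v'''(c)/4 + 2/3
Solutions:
 v(c) = C3*exp(-6^(2/3)*c/3) + 3*c^2/4 + (C1*sin(2^(2/3)*3^(1/6)*c/2) + C2*cos(2^(2/3)*3^(1/6)*c/2))*exp(6^(2/3)*c/6) + 2/3


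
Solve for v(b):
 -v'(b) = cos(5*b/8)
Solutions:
 v(b) = C1 - 8*sin(5*b/8)/5


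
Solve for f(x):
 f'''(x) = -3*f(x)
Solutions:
 f(x) = C3*exp(-3^(1/3)*x) + (C1*sin(3^(5/6)*x/2) + C2*cos(3^(5/6)*x/2))*exp(3^(1/3)*x/2)


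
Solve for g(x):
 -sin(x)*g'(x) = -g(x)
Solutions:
 g(x) = C1*sqrt(cos(x) - 1)/sqrt(cos(x) + 1)


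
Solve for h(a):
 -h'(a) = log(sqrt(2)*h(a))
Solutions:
 2*Integral(1/(2*log(_y) + log(2)), (_y, h(a))) = C1 - a


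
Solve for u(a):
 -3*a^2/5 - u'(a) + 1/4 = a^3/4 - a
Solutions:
 u(a) = C1 - a^4/16 - a^3/5 + a^2/2 + a/4


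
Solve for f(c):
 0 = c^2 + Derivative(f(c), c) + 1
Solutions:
 f(c) = C1 - c^3/3 - c


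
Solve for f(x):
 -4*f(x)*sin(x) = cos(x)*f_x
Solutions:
 f(x) = C1*cos(x)^4


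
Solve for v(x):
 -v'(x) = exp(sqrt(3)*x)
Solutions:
 v(x) = C1 - sqrt(3)*exp(sqrt(3)*x)/3


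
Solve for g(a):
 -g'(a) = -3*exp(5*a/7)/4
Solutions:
 g(a) = C1 + 21*exp(5*a/7)/20


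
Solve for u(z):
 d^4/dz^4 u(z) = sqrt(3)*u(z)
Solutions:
 u(z) = C1*exp(-3^(1/8)*z) + C2*exp(3^(1/8)*z) + C3*sin(3^(1/8)*z) + C4*cos(3^(1/8)*z)


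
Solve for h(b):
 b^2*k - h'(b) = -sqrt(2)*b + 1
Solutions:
 h(b) = C1 + b^3*k/3 + sqrt(2)*b^2/2 - b


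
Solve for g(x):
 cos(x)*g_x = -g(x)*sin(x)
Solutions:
 g(x) = C1*cos(x)


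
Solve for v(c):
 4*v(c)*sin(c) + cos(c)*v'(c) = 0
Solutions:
 v(c) = C1*cos(c)^4


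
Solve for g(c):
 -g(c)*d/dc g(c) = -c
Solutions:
 g(c) = -sqrt(C1 + c^2)
 g(c) = sqrt(C1 + c^2)


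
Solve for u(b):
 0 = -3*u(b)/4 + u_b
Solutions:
 u(b) = C1*exp(3*b/4)


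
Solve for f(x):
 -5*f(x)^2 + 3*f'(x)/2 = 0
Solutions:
 f(x) = -3/(C1 + 10*x)


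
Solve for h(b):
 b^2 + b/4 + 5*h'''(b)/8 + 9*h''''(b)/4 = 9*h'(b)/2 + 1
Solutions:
 h(b) = C1 + C2*exp(-b*(25/(324*sqrt(235821) + 157339)^(1/3) + 10 + (324*sqrt(235821) + 157339)^(1/3))/108)*sin(sqrt(3)*b*(-(324*sqrt(235821) + 157339)^(1/3) + 25/(324*sqrt(235821) + 157339)^(1/3))/108) + C3*exp(-b*(25/(324*sqrt(235821) + 157339)^(1/3) + 10 + (324*sqrt(235821) + 157339)^(1/3))/108)*cos(sqrt(3)*b*(-(324*sqrt(235821) + 157339)^(1/3) + 25/(324*sqrt(235821) + 157339)^(1/3))/108) + C4*exp(b*(-5 + 25/(324*sqrt(235821) + 157339)^(1/3) + (324*sqrt(235821) + 157339)^(1/3))/54) + 2*b^3/27 + b^2/36 - 13*b/81


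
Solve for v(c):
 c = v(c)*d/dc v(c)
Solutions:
 v(c) = -sqrt(C1 + c^2)
 v(c) = sqrt(C1 + c^2)


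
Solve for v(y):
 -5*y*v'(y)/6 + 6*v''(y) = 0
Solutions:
 v(y) = C1 + C2*erfi(sqrt(10)*y/12)


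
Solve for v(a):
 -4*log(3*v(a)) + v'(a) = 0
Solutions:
 -Integral(1/(log(_y) + log(3)), (_y, v(a)))/4 = C1 - a


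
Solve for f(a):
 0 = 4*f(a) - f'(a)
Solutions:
 f(a) = C1*exp(4*a)


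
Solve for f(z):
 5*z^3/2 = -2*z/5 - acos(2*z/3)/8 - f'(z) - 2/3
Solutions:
 f(z) = C1 - 5*z^4/8 - z^2/5 - z*acos(2*z/3)/8 - 2*z/3 + sqrt(9 - 4*z^2)/16


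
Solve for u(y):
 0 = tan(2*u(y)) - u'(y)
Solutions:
 u(y) = -asin(C1*exp(2*y))/2 + pi/2
 u(y) = asin(C1*exp(2*y))/2


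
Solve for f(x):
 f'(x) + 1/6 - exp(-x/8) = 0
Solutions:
 f(x) = C1 - x/6 - 8*exp(-x/8)


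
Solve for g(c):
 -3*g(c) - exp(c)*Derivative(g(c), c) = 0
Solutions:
 g(c) = C1*exp(3*exp(-c))


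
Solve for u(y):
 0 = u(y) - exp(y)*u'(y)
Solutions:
 u(y) = C1*exp(-exp(-y))


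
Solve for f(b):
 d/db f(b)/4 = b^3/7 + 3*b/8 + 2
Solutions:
 f(b) = C1 + b^4/7 + 3*b^2/4 + 8*b


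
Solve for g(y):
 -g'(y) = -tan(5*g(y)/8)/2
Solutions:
 g(y) = -8*asin(C1*exp(5*y/16))/5 + 8*pi/5
 g(y) = 8*asin(C1*exp(5*y/16))/5


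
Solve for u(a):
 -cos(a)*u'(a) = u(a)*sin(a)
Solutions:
 u(a) = C1*cos(a)


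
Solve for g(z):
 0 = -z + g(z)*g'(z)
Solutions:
 g(z) = -sqrt(C1 + z^2)
 g(z) = sqrt(C1 + z^2)


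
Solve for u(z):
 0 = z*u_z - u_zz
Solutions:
 u(z) = C1 + C2*erfi(sqrt(2)*z/2)


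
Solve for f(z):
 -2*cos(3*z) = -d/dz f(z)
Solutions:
 f(z) = C1 + 2*sin(3*z)/3


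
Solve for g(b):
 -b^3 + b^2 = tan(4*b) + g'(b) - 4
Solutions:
 g(b) = C1 - b^4/4 + b^3/3 + 4*b + log(cos(4*b))/4


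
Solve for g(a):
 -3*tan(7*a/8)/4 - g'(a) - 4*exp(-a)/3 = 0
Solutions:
 g(a) = C1 - 3*log(tan(7*a/8)^2 + 1)/7 + 4*exp(-a)/3


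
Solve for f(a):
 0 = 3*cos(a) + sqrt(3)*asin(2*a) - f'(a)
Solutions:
 f(a) = C1 + sqrt(3)*(a*asin(2*a) + sqrt(1 - 4*a^2)/2) + 3*sin(a)


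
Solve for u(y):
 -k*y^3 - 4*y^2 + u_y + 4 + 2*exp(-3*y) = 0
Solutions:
 u(y) = C1 + k*y^4/4 + 4*y^3/3 - 4*y + 2*exp(-3*y)/3


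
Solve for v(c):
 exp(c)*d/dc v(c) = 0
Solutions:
 v(c) = C1


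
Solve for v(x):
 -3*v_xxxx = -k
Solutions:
 v(x) = C1 + C2*x + C3*x^2 + C4*x^3 + k*x^4/72


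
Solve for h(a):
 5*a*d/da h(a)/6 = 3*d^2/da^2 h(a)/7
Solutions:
 h(a) = C1 + C2*erfi(sqrt(35)*a/6)


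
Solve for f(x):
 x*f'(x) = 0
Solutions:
 f(x) = C1


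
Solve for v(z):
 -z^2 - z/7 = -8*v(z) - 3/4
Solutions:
 v(z) = z^2/8 + z/56 - 3/32


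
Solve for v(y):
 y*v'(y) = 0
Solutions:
 v(y) = C1


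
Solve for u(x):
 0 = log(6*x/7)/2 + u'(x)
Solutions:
 u(x) = C1 - x*log(x)/2 - x*log(6)/2 + x/2 + x*log(7)/2


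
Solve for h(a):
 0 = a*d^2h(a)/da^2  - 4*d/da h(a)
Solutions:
 h(a) = C1 + C2*a^5


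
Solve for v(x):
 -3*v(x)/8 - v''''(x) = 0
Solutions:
 v(x) = (C1*sin(2^(3/4)*3^(1/4)*x/4) + C2*cos(2^(3/4)*3^(1/4)*x/4))*exp(-2^(3/4)*3^(1/4)*x/4) + (C3*sin(2^(3/4)*3^(1/4)*x/4) + C4*cos(2^(3/4)*3^(1/4)*x/4))*exp(2^(3/4)*3^(1/4)*x/4)


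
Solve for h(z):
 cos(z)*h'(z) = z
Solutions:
 h(z) = C1 + Integral(z/cos(z), z)


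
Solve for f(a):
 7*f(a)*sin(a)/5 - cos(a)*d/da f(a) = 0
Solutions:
 f(a) = C1/cos(a)^(7/5)


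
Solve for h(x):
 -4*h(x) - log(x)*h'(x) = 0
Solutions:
 h(x) = C1*exp(-4*li(x))


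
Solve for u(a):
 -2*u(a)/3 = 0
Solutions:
 u(a) = 0


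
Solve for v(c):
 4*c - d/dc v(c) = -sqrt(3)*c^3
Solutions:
 v(c) = C1 + sqrt(3)*c^4/4 + 2*c^2


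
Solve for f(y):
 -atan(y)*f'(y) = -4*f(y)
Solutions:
 f(y) = C1*exp(4*Integral(1/atan(y), y))


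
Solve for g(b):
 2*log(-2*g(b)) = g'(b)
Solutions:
 -Integral(1/(log(-_y) + log(2)), (_y, g(b)))/2 = C1 - b


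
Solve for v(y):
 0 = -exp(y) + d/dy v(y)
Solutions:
 v(y) = C1 + exp(y)


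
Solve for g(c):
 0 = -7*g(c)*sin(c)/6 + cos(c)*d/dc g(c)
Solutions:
 g(c) = C1/cos(c)^(7/6)


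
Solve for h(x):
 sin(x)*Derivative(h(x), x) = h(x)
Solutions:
 h(x) = C1*sqrt(cos(x) - 1)/sqrt(cos(x) + 1)


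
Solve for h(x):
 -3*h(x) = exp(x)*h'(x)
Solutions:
 h(x) = C1*exp(3*exp(-x))


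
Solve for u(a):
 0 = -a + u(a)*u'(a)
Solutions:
 u(a) = -sqrt(C1 + a^2)
 u(a) = sqrt(C1 + a^2)


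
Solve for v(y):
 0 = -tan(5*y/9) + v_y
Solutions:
 v(y) = C1 - 9*log(cos(5*y/9))/5


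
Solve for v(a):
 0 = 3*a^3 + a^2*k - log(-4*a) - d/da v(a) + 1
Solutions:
 v(a) = C1 + 3*a^4/4 + a^3*k/3 - a*log(-a) + 2*a*(1 - log(2))


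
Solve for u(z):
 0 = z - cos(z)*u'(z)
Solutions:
 u(z) = C1 + Integral(z/cos(z), z)


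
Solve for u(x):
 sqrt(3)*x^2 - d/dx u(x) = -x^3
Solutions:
 u(x) = C1 + x^4/4 + sqrt(3)*x^3/3


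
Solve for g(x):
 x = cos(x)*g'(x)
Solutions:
 g(x) = C1 + Integral(x/cos(x), x)


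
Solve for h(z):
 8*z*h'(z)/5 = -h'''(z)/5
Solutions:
 h(z) = C1 + Integral(C2*airyai(-2*z) + C3*airybi(-2*z), z)


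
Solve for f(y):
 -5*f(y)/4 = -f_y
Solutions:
 f(y) = C1*exp(5*y/4)


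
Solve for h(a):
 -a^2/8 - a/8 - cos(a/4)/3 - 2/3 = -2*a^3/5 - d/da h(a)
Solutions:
 h(a) = C1 - a^4/10 + a^3/24 + a^2/16 + 2*a/3 + 4*sin(a/4)/3


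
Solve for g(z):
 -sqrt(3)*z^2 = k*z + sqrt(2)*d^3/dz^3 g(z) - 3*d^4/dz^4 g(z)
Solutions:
 g(z) = C1 + C2*z + C3*z^2 + C4*exp(sqrt(2)*z/3) - sqrt(6)*z^5/120 + z^4*(-sqrt(2)*k - 6*sqrt(3))/48 + z^3*(-k - 3*sqrt(6))/4


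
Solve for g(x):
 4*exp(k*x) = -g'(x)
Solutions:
 g(x) = C1 - 4*exp(k*x)/k


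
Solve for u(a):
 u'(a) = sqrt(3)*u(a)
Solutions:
 u(a) = C1*exp(sqrt(3)*a)


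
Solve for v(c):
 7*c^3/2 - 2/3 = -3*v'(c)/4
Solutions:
 v(c) = C1 - 7*c^4/6 + 8*c/9


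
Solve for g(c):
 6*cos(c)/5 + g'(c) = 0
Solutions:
 g(c) = C1 - 6*sin(c)/5


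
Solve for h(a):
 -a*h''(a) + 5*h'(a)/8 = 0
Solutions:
 h(a) = C1 + C2*a^(13/8)


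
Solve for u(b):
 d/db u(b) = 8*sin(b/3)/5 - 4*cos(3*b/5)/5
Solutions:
 u(b) = C1 - 4*sin(3*b/5)/3 - 24*cos(b/3)/5


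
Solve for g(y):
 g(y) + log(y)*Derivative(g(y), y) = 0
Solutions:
 g(y) = C1*exp(-li(y))


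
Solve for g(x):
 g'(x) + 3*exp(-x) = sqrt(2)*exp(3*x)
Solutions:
 g(x) = C1 + sqrt(2)*exp(3*x)/3 + 3*exp(-x)


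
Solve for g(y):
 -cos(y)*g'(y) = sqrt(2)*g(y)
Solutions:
 g(y) = C1*(sin(y) - 1)^(sqrt(2)/2)/(sin(y) + 1)^(sqrt(2)/2)


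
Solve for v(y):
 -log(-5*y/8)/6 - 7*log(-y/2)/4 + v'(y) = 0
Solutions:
 v(y) = C1 + 23*y*log(-y)/12 + y*(-23 - 27*log(2) + 2*log(5))/12


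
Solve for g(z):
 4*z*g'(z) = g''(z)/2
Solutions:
 g(z) = C1 + C2*erfi(2*z)


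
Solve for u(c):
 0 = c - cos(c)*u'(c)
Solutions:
 u(c) = C1 + Integral(c/cos(c), c)


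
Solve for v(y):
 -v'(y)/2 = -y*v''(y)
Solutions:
 v(y) = C1 + C2*y^(3/2)


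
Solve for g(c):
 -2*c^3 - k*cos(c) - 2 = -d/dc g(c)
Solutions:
 g(c) = C1 + c^4/2 + 2*c + k*sin(c)


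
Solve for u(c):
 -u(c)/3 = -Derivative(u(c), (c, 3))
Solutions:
 u(c) = C3*exp(3^(2/3)*c/3) + (C1*sin(3^(1/6)*c/2) + C2*cos(3^(1/6)*c/2))*exp(-3^(2/3)*c/6)


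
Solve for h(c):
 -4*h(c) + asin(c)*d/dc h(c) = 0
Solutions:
 h(c) = C1*exp(4*Integral(1/asin(c), c))


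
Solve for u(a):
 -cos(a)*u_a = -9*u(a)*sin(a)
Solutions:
 u(a) = C1/cos(a)^9


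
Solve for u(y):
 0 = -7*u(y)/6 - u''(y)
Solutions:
 u(y) = C1*sin(sqrt(42)*y/6) + C2*cos(sqrt(42)*y/6)


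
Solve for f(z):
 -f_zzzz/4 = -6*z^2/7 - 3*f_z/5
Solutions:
 f(z) = C1 + C4*exp(12^(1/3)*5^(2/3)*z/5) - 10*z^3/21 + (C2*sin(10^(2/3)*3^(5/6)*z/10) + C3*cos(10^(2/3)*3^(5/6)*z/10))*exp(-12^(1/3)*5^(2/3)*z/10)


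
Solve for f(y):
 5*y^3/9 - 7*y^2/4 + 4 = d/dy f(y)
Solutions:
 f(y) = C1 + 5*y^4/36 - 7*y^3/12 + 4*y


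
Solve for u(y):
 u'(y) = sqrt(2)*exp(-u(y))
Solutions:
 u(y) = log(C1 + sqrt(2)*y)


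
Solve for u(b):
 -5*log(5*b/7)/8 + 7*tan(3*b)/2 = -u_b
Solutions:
 u(b) = C1 + 5*b*log(b)/8 - 5*b*log(7)/8 - 5*b/8 + 5*b*log(5)/8 + 7*log(cos(3*b))/6


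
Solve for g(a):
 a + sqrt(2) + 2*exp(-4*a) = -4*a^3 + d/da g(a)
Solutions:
 g(a) = C1 + a^4 + a^2/2 + sqrt(2)*a - exp(-4*a)/2


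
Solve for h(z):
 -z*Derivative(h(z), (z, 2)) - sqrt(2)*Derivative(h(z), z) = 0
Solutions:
 h(z) = C1 + C2*z^(1 - sqrt(2))


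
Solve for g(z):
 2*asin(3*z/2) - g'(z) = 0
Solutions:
 g(z) = C1 + 2*z*asin(3*z/2) + 2*sqrt(4 - 9*z^2)/3


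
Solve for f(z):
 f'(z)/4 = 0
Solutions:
 f(z) = C1


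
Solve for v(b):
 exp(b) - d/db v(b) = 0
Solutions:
 v(b) = C1 + exp(b)


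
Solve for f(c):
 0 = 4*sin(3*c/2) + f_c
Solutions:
 f(c) = C1 + 8*cos(3*c/2)/3


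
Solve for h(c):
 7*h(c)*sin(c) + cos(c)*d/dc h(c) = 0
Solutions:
 h(c) = C1*cos(c)^7


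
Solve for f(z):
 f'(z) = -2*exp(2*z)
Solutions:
 f(z) = C1 - exp(2*z)


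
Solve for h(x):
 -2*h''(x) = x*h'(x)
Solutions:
 h(x) = C1 + C2*erf(x/2)


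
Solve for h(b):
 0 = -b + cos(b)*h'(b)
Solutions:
 h(b) = C1 + Integral(b/cos(b), b)


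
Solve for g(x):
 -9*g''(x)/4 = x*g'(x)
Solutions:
 g(x) = C1 + C2*erf(sqrt(2)*x/3)


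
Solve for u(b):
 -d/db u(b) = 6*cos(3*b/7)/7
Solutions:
 u(b) = C1 - 2*sin(3*b/7)


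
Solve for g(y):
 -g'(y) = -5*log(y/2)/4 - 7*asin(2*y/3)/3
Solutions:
 g(y) = C1 + 5*y*log(y)/4 + 7*y*asin(2*y/3)/3 - 5*y/4 - 5*y*log(2)/4 + 7*sqrt(9 - 4*y^2)/6


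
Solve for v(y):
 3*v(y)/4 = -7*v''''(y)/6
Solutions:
 v(y) = (C1*sin(2^(1/4)*sqrt(3)*7^(3/4)*y/14) + C2*cos(2^(1/4)*sqrt(3)*7^(3/4)*y/14))*exp(-2^(1/4)*sqrt(3)*7^(3/4)*y/14) + (C3*sin(2^(1/4)*sqrt(3)*7^(3/4)*y/14) + C4*cos(2^(1/4)*sqrt(3)*7^(3/4)*y/14))*exp(2^(1/4)*sqrt(3)*7^(3/4)*y/14)


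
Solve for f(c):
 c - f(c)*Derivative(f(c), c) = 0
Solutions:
 f(c) = -sqrt(C1 + c^2)
 f(c) = sqrt(C1 + c^2)


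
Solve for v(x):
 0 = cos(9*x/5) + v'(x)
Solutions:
 v(x) = C1 - 5*sin(9*x/5)/9


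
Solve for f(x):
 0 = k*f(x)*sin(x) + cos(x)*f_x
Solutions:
 f(x) = C1*exp(k*log(cos(x)))


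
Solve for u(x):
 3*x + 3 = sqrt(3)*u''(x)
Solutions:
 u(x) = C1 + C2*x + sqrt(3)*x^3/6 + sqrt(3)*x^2/2


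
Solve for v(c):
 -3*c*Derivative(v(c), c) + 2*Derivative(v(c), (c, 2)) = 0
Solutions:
 v(c) = C1 + C2*erfi(sqrt(3)*c/2)


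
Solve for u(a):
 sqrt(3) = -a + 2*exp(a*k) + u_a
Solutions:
 u(a) = C1 + a^2/2 + sqrt(3)*a - 2*exp(a*k)/k


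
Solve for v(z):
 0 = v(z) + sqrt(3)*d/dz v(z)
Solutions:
 v(z) = C1*exp(-sqrt(3)*z/3)


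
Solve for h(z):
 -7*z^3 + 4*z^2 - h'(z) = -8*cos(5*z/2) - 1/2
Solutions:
 h(z) = C1 - 7*z^4/4 + 4*z^3/3 + z/2 + 16*sin(5*z/2)/5


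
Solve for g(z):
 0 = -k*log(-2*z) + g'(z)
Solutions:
 g(z) = C1 + k*z*log(-z) + k*z*(-1 + log(2))


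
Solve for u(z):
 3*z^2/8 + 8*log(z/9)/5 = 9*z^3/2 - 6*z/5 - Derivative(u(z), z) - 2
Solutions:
 u(z) = C1 + 9*z^4/8 - z^3/8 - 3*z^2/5 - 8*z*log(z)/5 - 2*z/5 + 16*z*log(3)/5


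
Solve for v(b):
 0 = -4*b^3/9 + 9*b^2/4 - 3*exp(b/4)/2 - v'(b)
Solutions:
 v(b) = C1 - b^4/9 + 3*b^3/4 - 6*exp(b/4)


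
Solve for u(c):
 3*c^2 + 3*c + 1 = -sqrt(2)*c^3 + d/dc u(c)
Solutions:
 u(c) = C1 + sqrt(2)*c^4/4 + c^3 + 3*c^2/2 + c


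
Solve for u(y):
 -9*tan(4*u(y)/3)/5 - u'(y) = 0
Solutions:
 u(y) = -3*asin(C1*exp(-12*y/5))/4 + 3*pi/4
 u(y) = 3*asin(C1*exp(-12*y/5))/4


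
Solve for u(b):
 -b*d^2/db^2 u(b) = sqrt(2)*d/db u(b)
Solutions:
 u(b) = C1 + C2*b^(1 - sqrt(2))


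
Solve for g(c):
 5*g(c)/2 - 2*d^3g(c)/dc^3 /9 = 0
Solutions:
 g(c) = C3*exp(90^(1/3)*c/2) + (C1*sin(3*10^(1/3)*3^(1/6)*c/4) + C2*cos(3*10^(1/3)*3^(1/6)*c/4))*exp(-90^(1/3)*c/4)


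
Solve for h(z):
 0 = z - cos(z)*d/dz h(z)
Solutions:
 h(z) = C1 + Integral(z/cos(z), z)


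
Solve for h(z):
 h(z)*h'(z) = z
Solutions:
 h(z) = -sqrt(C1 + z^2)
 h(z) = sqrt(C1 + z^2)


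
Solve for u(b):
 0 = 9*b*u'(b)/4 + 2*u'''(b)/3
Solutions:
 u(b) = C1 + Integral(C2*airyai(-3*b/2) + C3*airybi(-3*b/2), b)


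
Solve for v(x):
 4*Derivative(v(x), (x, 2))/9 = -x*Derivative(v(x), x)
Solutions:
 v(x) = C1 + C2*erf(3*sqrt(2)*x/4)


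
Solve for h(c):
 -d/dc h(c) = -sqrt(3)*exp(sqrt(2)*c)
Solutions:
 h(c) = C1 + sqrt(6)*exp(sqrt(2)*c)/2


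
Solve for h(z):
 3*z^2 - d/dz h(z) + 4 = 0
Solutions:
 h(z) = C1 + z^3 + 4*z


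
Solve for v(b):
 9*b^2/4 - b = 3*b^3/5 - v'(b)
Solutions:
 v(b) = C1 + 3*b^4/20 - 3*b^3/4 + b^2/2


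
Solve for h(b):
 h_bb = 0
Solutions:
 h(b) = C1 + C2*b


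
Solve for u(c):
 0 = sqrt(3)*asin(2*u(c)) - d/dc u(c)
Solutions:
 Integral(1/asin(2*_y), (_y, u(c))) = C1 + sqrt(3)*c


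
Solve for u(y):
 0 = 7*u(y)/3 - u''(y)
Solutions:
 u(y) = C1*exp(-sqrt(21)*y/3) + C2*exp(sqrt(21)*y/3)


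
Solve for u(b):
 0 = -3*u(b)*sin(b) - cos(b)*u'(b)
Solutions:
 u(b) = C1*cos(b)^3


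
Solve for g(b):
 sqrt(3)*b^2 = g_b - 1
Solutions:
 g(b) = C1 + sqrt(3)*b^3/3 + b


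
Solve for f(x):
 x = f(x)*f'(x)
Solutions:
 f(x) = -sqrt(C1 + x^2)
 f(x) = sqrt(C1 + x^2)


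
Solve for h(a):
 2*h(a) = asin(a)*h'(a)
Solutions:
 h(a) = C1*exp(2*Integral(1/asin(a), a))


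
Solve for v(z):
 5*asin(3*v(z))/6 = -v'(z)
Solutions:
 Integral(1/asin(3*_y), (_y, v(z))) = C1 - 5*z/6


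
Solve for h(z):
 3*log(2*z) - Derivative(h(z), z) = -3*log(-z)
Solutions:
 h(z) = C1 + 6*z*log(z) + 3*z*(-2 + log(2) + I*pi)


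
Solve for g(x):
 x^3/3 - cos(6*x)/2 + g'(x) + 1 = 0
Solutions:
 g(x) = C1 - x^4/12 - x + sin(6*x)/12


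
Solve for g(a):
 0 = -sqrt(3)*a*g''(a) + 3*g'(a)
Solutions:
 g(a) = C1 + C2*a^(1 + sqrt(3))


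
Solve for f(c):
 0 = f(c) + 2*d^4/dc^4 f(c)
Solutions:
 f(c) = (C1*sin(2^(1/4)*c/2) + C2*cos(2^(1/4)*c/2))*exp(-2^(1/4)*c/2) + (C3*sin(2^(1/4)*c/2) + C4*cos(2^(1/4)*c/2))*exp(2^(1/4)*c/2)


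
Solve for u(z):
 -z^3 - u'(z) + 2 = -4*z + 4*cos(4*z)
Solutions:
 u(z) = C1 - z^4/4 + 2*z^2 + 2*z - sin(4*z)


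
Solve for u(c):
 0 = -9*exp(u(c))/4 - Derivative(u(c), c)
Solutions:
 u(c) = log(1/(C1 + 9*c)) + 2*log(2)


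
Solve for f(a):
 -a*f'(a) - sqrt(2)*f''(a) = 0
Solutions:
 f(a) = C1 + C2*erf(2^(1/4)*a/2)


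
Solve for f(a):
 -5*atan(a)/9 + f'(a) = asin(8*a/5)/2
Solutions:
 f(a) = C1 + a*asin(8*a/5)/2 + 5*a*atan(a)/9 + sqrt(25 - 64*a^2)/16 - 5*log(a^2 + 1)/18


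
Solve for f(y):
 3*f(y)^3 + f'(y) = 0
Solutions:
 f(y) = -sqrt(2)*sqrt(-1/(C1 - 3*y))/2
 f(y) = sqrt(2)*sqrt(-1/(C1 - 3*y))/2


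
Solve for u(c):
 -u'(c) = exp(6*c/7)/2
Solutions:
 u(c) = C1 - 7*exp(6*c/7)/12


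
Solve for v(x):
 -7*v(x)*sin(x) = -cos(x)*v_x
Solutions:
 v(x) = C1/cos(x)^7


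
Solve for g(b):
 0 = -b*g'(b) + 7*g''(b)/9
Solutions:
 g(b) = C1 + C2*erfi(3*sqrt(14)*b/14)


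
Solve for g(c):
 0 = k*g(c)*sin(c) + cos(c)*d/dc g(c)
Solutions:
 g(c) = C1*exp(k*log(cos(c)))


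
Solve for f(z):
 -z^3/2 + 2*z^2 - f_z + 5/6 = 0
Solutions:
 f(z) = C1 - z^4/8 + 2*z^3/3 + 5*z/6


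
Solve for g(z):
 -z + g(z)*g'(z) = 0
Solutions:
 g(z) = -sqrt(C1 + z^2)
 g(z) = sqrt(C1 + z^2)


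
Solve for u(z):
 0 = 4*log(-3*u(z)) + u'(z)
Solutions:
 Integral(1/(log(-_y) + log(3)), (_y, u(z)))/4 = C1 - z


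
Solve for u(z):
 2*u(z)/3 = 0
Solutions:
 u(z) = 0


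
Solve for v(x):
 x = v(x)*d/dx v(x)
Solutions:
 v(x) = -sqrt(C1 + x^2)
 v(x) = sqrt(C1 + x^2)


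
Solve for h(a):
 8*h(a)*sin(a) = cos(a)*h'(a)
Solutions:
 h(a) = C1/cos(a)^8


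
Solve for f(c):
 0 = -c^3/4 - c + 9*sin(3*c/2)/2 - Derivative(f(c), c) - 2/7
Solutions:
 f(c) = C1 - c^4/16 - c^2/2 - 2*c/7 - 3*cos(3*c/2)


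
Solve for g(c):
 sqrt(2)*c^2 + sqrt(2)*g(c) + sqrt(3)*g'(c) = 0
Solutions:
 g(c) = C1*exp(-sqrt(6)*c/3) - c^2 + sqrt(6)*c - 3


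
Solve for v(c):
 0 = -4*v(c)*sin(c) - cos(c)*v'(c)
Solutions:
 v(c) = C1*cos(c)^4


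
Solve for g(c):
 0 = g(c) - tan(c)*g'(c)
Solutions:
 g(c) = C1*sin(c)


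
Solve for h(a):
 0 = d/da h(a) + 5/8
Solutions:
 h(a) = C1 - 5*a/8


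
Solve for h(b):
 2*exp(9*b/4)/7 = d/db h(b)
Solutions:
 h(b) = C1 + 8*exp(9*b/4)/63


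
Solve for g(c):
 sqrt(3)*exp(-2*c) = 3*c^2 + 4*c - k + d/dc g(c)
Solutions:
 g(c) = C1 - c^3 - 2*c^2 + c*k - sqrt(3)*exp(-2*c)/2


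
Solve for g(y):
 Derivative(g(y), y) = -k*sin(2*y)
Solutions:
 g(y) = C1 + k*cos(2*y)/2


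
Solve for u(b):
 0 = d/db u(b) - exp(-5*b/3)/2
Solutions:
 u(b) = C1 - 3*exp(-5*b/3)/10


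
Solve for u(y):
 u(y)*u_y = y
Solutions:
 u(y) = -sqrt(C1 + y^2)
 u(y) = sqrt(C1 + y^2)


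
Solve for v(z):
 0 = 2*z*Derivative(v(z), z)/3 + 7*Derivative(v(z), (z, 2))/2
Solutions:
 v(z) = C1 + C2*erf(sqrt(42)*z/21)


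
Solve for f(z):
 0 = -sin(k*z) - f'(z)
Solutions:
 f(z) = C1 + cos(k*z)/k


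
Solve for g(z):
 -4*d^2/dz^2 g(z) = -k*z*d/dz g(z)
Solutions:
 g(z) = Piecewise((-sqrt(2)*sqrt(pi)*C1*erf(sqrt(2)*z*sqrt(-k)/4)/sqrt(-k) - C2, (k > 0) | (k < 0)), (-C1*z - C2, True))


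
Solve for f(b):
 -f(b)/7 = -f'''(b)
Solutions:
 f(b) = C3*exp(7^(2/3)*b/7) + (C1*sin(sqrt(3)*7^(2/3)*b/14) + C2*cos(sqrt(3)*7^(2/3)*b/14))*exp(-7^(2/3)*b/14)


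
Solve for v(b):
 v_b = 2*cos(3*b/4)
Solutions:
 v(b) = C1 + 8*sin(3*b/4)/3


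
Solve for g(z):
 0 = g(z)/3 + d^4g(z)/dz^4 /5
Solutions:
 g(z) = (C1*sin(sqrt(2)*3^(3/4)*5^(1/4)*z/6) + C2*cos(sqrt(2)*3^(3/4)*5^(1/4)*z/6))*exp(-sqrt(2)*3^(3/4)*5^(1/4)*z/6) + (C3*sin(sqrt(2)*3^(3/4)*5^(1/4)*z/6) + C4*cos(sqrt(2)*3^(3/4)*5^(1/4)*z/6))*exp(sqrt(2)*3^(3/4)*5^(1/4)*z/6)


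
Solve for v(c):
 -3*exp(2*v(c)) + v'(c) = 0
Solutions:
 v(c) = log(-sqrt(-1/(C1 + 3*c))) - log(2)/2
 v(c) = log(-1/(C1 + 3*c))/2 - log(2)/2


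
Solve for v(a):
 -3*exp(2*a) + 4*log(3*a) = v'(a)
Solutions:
 v(a) = C1 + 4*a*log(a) + 4*a*(-1 + log(3)) - 3*exp(2*a)/2


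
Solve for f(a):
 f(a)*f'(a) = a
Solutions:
 f(a) = -sqrt(C1 + a^2)
 f(a) = sqrt(C1 + a^2)


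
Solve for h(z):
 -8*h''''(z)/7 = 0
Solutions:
 h(z) = C1 + C2*z + C3*z^2 + C4*z^3


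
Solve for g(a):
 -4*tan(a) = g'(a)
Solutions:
 g(a) = C1 + 4*log(cos(a))


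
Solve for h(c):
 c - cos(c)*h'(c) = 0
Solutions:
 h(c) = C1 + Integral(c/cos(c), c)


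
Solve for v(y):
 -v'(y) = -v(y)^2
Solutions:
 v(y) = -1/(C1 + y)


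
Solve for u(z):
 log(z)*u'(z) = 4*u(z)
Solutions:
 u(z) = C1*exp(4*li(z))


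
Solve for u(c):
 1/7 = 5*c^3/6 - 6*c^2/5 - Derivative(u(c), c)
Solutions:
 u(c) = C1 + 5*c^4/24 - 2*c^3/5 - c/7


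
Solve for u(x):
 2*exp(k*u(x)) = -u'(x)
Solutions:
 u(x) = Piecewise((log(1/(C1*k + 2*k*x))/k, Ne(k, 0)), (nan, True))
 u(x) = Piecewise((C1 - 2*x, Eq(k, 0)), (nan, True))


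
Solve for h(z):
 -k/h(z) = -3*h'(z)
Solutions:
 h(z) = -sqrt(C1 + 6*k*z)/3
 h(z) = sqrt(C1 + 6*k*z)/3


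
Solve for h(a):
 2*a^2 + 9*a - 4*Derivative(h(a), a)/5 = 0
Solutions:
 h(a) = C1 + 5*a^3/6 + 45*a^2/8


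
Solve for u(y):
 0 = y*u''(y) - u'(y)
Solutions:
 u(y) = C1 + C2*y^2


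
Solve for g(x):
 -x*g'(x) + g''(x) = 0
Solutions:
 g(x) = C1 + C2*erfi(sqrt(2)*x/2)


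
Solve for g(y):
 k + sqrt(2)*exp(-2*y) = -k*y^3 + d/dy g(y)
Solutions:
 g(y) = C1 + k*y^4/4 + k*y - sqrt(2)*exp(-2*y)/2


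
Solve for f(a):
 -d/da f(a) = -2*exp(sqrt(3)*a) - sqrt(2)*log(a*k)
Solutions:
 f(a) = C1 + sqrt(2)*a*log(a*k) - sqrt(2)*a + 2*sqrt(3)*exp(sqrt(3)*a)/3


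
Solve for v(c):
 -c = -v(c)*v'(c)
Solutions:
 v(c) = -sqrt(C1 + c^2)
 v(c) = sqrt(C1 + c^2)


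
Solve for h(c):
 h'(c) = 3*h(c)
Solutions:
 h(c) = C1*exp(3*c)


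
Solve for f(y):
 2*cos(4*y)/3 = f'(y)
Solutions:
 f(y) = C1 + sin(4*y)/6


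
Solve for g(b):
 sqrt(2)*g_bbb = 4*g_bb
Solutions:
 g(b) = C1 + C2*b + C3*exp(2*sqrt(2)*b)


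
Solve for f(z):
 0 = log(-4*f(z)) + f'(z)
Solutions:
 Integral(1/(log(-_y) + 2*log(2)), (_y, f(z))) = C1 - z


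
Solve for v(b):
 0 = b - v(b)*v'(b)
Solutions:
 v(b) = -sqrt(C1 + b^2)
 v(b) = sqrt(C1 + b^2)


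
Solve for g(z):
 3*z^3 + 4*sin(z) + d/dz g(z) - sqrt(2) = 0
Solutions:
 g(z) = C1 - 3*z^4/4 + sqrt(2)*z + 4*cos(z)


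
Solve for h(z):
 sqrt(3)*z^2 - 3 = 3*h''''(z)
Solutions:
 h(z) = C1 + C2*z + C3*z^2 + C4*z^3 + sqrt(3)*z^6/1080 - z^4/24


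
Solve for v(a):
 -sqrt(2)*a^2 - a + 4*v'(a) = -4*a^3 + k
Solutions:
 v(a) = C1 - a^4/4 + sqrt(2)*a^3/12 + a^2/8 + a*k/4


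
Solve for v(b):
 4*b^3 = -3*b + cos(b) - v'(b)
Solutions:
 v(b) = C1 - b^4 - 3*b^2/2 + sin(b)


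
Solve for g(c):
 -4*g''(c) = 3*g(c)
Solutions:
 g(c) = C1*sin(sqrt(3)*c/2) + C2*cos(sqrt(3)*c/2)


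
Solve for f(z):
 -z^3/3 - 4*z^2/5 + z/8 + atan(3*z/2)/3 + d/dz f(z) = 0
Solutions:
 f(z) = C1 + z^4/12 + 4*z^3/15 - z^2/16 - z*atan(3*z/2)/3 + log(9*z^2 + 4)/9


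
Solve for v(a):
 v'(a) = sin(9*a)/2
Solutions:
 v(a) = C1 - cos(9*a)/18


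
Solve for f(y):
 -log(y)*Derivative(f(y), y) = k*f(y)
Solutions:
 f(y) = C1*exp(-k*li(y))


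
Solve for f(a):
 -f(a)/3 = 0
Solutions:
 f(a) = 0


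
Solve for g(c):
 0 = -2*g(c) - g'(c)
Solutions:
 g(c) = C1*exp(-2*c)


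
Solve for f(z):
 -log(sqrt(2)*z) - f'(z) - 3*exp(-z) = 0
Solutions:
 f(z) = C1 - z*log(z) + z*(1 - log(2)/2) + 3*exp(-z)
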